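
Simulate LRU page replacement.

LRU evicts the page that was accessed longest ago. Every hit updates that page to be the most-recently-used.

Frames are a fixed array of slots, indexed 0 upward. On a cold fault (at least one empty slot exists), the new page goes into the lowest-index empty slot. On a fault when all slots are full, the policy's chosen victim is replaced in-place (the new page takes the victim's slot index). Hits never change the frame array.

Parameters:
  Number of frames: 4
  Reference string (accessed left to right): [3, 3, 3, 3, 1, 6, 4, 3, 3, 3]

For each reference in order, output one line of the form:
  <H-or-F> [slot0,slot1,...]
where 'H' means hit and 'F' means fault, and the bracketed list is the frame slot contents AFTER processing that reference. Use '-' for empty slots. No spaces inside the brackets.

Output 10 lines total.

F [3,-,-,-]
H [3,-,-,-]
H [3,-,-,-]
H [3,-,-,-]
F [3,1,-,-]
F [3,1,6,-]
F [3,1,6,4]
H [3,1,6,4]
H [3,1,6,4]
H [3,1,6,4]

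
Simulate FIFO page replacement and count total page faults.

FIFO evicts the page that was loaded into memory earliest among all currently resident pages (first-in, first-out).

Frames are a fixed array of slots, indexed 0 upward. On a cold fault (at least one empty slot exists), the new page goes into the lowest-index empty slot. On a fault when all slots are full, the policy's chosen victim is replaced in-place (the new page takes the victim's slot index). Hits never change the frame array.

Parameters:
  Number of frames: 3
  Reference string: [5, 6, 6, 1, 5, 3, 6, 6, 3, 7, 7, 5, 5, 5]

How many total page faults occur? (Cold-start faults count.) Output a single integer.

Step 0: ref 5 → FAULT, frames=[5,-,-]
Step 1: ref 6 → FAULT, frames=[5,6,-]
Step 2: ref 6 → HIT, frames=[5,6,-]
Step 3: ref 1 → FAULT, frames=[5,6,1]
Step 4: ref 5 → HIT, frames=[5,6,1]
Step 5: ref 3 → FAULT (evict 5), frames=[3,6,1]
Step 6: ref 6 → HIT, frames=[3,6,1]
Step 7: ref 6 → HIT, frames=[3,6,1]
Step 8: ref 3 → HIT, frames=[3,6,1]
Step 9: ref 7 → FAULT (evict 6), frames=[3,7,1]
Step 10: ref 7 → HIT, frames=[3,7,1]
Step 11: ref 5 → FAULT (evict 1), frames=[3,7,5]
Step 12: ref 5 → HIT, frames=[3,7,5]
Step 13: ref 5 → HIT, frames=[3,7,5]
Total faults: 6

Answer: 6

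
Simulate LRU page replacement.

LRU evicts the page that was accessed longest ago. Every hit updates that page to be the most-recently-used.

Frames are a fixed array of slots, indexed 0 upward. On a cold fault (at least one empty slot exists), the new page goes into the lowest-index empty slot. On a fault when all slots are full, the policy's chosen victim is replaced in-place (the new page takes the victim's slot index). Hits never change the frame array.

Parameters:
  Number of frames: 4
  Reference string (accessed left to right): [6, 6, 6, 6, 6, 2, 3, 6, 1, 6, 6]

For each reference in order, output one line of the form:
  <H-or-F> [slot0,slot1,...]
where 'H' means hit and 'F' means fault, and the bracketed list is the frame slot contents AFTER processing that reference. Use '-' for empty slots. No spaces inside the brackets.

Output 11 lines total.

F [6,-,-,-]
H [6,-,-,-]
H [6,-,-,-]
H [6,-,-,-]
H [6,-,-,-]
F [6,2,-,-]
F [6,2,3,-]
H [6,2,3,-]
F [6,2,3,1]
H [6,2,3,1]
H [6,2,3,1]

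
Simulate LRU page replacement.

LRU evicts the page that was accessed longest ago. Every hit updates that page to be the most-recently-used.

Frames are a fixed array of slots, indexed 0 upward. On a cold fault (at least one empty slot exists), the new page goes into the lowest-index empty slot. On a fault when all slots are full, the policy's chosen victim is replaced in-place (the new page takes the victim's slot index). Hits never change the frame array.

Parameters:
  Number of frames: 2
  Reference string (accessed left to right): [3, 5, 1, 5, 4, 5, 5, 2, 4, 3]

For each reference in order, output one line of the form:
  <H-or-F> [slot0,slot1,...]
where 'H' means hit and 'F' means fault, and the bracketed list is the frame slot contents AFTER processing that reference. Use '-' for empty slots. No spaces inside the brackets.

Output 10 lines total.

F [3,-]
F [3,5]
F [1,5]
H [1,5]
F [4,5]
H [4,5]
H [4,5]
F [2,5]
F [2,4]
F [3,4]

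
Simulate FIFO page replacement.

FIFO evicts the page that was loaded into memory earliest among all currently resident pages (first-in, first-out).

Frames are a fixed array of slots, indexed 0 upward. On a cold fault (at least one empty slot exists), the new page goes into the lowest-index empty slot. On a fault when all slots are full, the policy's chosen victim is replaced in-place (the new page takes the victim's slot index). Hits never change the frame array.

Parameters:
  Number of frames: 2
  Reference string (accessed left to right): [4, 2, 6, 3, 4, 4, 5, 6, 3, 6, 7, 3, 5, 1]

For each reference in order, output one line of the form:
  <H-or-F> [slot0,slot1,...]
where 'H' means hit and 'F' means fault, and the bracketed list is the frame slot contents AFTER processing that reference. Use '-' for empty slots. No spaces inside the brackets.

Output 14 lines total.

F [4,-]
F [4,2]
F [6,2]
F [6,3]
F [4,3]
H [4,3]
F [4,5]
F [6,5]
F [6,3]
H [6,3]
F [7,3]
H [7,3]
F [7,5]
F [1,5]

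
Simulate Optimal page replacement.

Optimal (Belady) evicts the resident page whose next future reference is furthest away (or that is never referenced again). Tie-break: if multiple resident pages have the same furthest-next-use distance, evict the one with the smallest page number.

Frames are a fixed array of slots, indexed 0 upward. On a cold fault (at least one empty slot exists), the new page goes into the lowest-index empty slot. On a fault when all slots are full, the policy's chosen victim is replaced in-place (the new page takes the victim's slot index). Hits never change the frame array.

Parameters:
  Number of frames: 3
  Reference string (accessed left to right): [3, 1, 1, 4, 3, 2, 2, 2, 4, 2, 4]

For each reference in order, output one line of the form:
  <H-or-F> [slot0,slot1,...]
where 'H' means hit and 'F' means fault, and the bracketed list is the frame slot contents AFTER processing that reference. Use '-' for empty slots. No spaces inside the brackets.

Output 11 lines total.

F [3,-,-]
F [3,1,-]
H [3,1,-]
F [3,1,4]
H [3,1,4]
F [3,2,4]
H [3,2,4]
H [3,2,4]
H [3,2,4]
H [3,2,4]
H [3,2,4]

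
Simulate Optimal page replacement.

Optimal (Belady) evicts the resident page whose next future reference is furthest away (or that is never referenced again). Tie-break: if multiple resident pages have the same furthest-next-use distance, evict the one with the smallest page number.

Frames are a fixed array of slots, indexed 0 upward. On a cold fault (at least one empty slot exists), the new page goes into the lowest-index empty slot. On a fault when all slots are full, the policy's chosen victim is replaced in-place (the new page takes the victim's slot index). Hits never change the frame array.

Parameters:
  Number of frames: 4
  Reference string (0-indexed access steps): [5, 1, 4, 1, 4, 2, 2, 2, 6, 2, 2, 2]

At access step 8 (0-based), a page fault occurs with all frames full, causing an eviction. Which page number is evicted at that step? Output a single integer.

Answer: 1

Derivation:
Step 0: ref 5 -> FAULT, frames=[5,-,-,-]
Step 1: ref 1 -> FAULT, frames=[5,1,-,-]
Step 2: ref 4 -> FAULT, frames=[5,1,4,-]
Step 3: ref 1 -> HIT, frames=[5,1,4,-]
Step 4: ref 4 -> HIT, frames=[5,1,4,-]
Step 5: ref 2 -> FAULT, frames=[5,1,4,2]
Step 6: ref 2 -> HIT, frames=[5,1,4,2]
Step 7: ref 2 -> HIT, frames=[5,1,4,2]
Step 8: ref 6 -> FAULT, evict 1, frames=[5,6,4,2]
At step 8: evicted page 1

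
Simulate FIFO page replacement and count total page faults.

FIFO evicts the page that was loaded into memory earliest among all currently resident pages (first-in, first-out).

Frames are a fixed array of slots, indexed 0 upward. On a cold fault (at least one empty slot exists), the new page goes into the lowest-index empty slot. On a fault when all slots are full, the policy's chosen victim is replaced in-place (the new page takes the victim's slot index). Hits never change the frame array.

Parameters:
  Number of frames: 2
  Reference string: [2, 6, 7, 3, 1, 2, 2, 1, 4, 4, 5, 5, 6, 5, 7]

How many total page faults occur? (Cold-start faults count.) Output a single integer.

Answer: 10

Derivation:
Step 0: ref 2 → FAULT, frames=[2,-]
Step 1: ref 6 → FAULT, frames=[2,6]
Step 2: ref 7 → FAULT (evict 2), frames=[7,6]
Step 3: ref 3 → FAULT (evict 6), frames=[7,3]
Step 4: ref 1 → FAULT (evict 7), frames=[1,3]
Step 5: ref 2 → FAULT (evict 3), frames=[1,2]
Step 6: ref 2 → HIT, frames=[1,2]
Step 7: ref 1 → HIT, frames=[1,2]
Step 8: ref 4 → FAULT (evict 1), frames=[4,2]
Step 9: ref 4 → HIT, frames=[4,2]
Step 10: ref 5 → FAULT (evict 2), frames=[4,5]
Step 11: ref 5 → HIT, frames=[4,5]
Step 12: ref 6 → FAULT (evict 4), frames=[6,5]
Step 13: ref 5 → HIT, frames=[6,5]
Step 14: ref 7 → FAULT (evict 5), frames=[6,7]
Total faults: 10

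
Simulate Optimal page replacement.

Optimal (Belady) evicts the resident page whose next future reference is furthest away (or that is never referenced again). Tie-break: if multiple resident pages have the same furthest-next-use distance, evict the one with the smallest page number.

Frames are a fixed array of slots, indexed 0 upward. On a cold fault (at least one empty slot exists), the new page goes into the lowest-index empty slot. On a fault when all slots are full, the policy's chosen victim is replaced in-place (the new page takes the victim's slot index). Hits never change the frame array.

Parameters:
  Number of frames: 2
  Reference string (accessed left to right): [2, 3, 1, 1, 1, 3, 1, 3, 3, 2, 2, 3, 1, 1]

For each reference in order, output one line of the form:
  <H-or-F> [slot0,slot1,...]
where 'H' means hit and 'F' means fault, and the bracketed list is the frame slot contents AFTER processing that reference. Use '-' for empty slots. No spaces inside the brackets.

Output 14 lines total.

F [2,-]
F [2,3]
F [1,3]
H [1,3]
H [1,3]
H [1,3]
H [1,3]
H [1,3]
H [1,3]
F [2,3]
H [2,3]
H [2,3]
F [1,3]
H [1,3]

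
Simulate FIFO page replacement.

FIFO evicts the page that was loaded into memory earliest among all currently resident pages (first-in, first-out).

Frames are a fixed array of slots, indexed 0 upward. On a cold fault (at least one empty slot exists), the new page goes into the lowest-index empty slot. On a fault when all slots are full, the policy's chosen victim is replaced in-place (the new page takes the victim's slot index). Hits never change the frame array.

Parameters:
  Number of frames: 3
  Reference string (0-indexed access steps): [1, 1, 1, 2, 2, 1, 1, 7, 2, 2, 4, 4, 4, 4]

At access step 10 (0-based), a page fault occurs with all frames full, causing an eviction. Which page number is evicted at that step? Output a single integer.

Answer: 1

Derivation:
Step 0: ref 1 -> FAULT, frames=[1,-,-]
Step 1: ref 1 -> HIT, frames=[1,-,-]
Step 2: ref 1 -> HIT, frames=[1,-,-]
Step 3: ref 2 -> FAULT, frames=[1,2,-]
Step 4: ref 2 -> HIT, frames=[1,2,-]
Step 5: ref 1 -> HIT, frames=[1,2,-]
Step 6: ref 1 -> HIT, frames=[1,2,-]
Step 7: ref 7 -> FAULT, frames=[1,2,7]
Step 8: ref 2 -> HIT, frames=[1,2,7]
Step 9: ref 2 -> HIT, frames=[1,2,7]
Step 10: ref 4 -> FAULT, evict 1, frames=[4,2,7]
At step 10: evicted page 1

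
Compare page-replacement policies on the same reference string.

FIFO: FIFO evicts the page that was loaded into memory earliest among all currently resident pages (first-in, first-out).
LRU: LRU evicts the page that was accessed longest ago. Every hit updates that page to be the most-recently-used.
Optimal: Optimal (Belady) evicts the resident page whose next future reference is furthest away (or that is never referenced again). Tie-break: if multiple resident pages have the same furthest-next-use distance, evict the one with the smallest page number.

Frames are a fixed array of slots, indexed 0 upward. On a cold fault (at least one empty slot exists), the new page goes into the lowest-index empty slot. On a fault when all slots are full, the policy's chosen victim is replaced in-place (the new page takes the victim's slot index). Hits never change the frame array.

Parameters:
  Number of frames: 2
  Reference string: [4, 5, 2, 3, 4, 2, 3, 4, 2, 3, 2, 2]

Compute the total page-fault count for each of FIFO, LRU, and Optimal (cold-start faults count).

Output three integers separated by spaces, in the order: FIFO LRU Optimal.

Answer: 10 10 7

Derivation:
--- FIFO ---
  step 0: ref 4 -> FAULT, frames=[4,-] (faults so far: 1)
  step 1: ref 5 -> FAULT, frames=[4,5] (faults so far: 2)
  step 2: ref 2 -> FAULT, evict 4, frames=[2,5] (faults so far: 3)
  step 3: ref 3 -> FAULT, evict 5, frames=[2,3] (faults so far: 4)
  step 4: ref 4 -> FAULT, evict 2, frames=[4,3] (faults so far: 5)
  step 5: ref 2 -> FAULT, evict 3, frames=[4,2] (faults so far: 6)
  step 6: ref 3 -> FAULT, evict 4, frames=[3,2] (faults so far: 7)
  step 7: ref 4 -> FAULT, evict 2, frames=[3,4] (faults so far: 8)
  step 8: ref 2 -> FAULT, evict 3, frames=[2,4] (faults so far: 9)
  step 9: ref 3 -> FAULT, evict 4, frames=[2,3] (faults so far: 10)
  step 10: ref 2 -> HIT, frames=[2,3] (faults so far: 10)
  step 11: ref 2 -> HIT, frames=[2,3] (faults so far: 10)
  FIFO total faults: 10
--- LRU ---
  step 0: ref 4 -> FAULT, frames=[4,-] (faults so far: 1)
  step 1: ref 5 -> FAULT, frames=[4,5] (faults so far: 2)
  step 2: ref 2 -> FAULT, evict 4, frames=[2,5] (faults so far: 3)
  step 3: ref 3 -> FAULT, evict 5, frames=[2,3] (faults so far: 4)
  step 4: ref 4 -> FAULT, evict 2, frames=[4,3] (faults so far: 5)
  step 5: ref 2 -> FAULT, evict 3, frames=[4,2] (faults so far: 6)
  step 6: ref 3 -> FAULT, evict 4, frames=[3,2] (faults so far: 7)
  step 7: ref 4 -> FAULT, evict 2, frames=[3,4] (faults so far: 8)
  step 8: ref 2 -> FAULT, evict 3, frames=[2,4] (faults so far: 9)
  step 9: ref 3 -> FAULT, evict 4, frames=[2,3] (faults so far: 10)
  step 10: ref 2 -> HIT, frames=[2,3] (faults so far: 10)
  step 11: ref 2 -> HIT, frames=[2,3] (faults so far: 10)
  LRU total faults: 10
--- Optimal ---
  step 0: ref 4 -> FAULT, frames=[4,-] (faults so far: 1)
  step 1: ref 5 -> FAULT, frames=[4,5] (faults so far: 2)
  step 2: ref 2 -> FAULT, evict 5, frames=[4,2] (faults so far: 3)
  step 3: ref 3 -> FAULT, evict 2, frames=[4,3] (faults so far: 4)
  step 4: ref 4 -> HIT, frames=[4,3] (faults so far: 4)
  step 5: ref 2 -> FAULT, evict 4, frames=[2,3] (faults so far: 5)
  step 6: ref 3 -> HIT, frames=[2,3] (faults so far: 5)
  step 7: ref 4 -> FAULT, evict 3, frames=[2,4] (faults so far: 6)
  step 8: ref 2 -> HIT, frames=[2,4] (faults so far: 6)
  step 9: ref 3 -> FAULT, evict 4, frames=[2,3] (faults so far: 7)
  step 10: ref 2 -> HIT, frames=[2,3] (faults so far: 7)
  step 11: ref 2 -> HIT, frames=[2,3] (faults so far: 7)
  Optimal total faults: 7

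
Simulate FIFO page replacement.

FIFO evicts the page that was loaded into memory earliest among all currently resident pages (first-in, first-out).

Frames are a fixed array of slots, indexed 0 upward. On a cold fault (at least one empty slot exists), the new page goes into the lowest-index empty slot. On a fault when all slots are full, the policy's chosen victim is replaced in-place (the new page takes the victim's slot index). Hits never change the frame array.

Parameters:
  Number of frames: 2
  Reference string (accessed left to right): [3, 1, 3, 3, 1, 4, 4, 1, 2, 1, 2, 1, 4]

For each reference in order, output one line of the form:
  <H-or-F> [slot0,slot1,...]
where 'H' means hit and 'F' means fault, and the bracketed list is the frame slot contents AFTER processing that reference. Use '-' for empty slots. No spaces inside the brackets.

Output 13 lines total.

F [3,-]
F [3,1]
H [3,1]
H [3,1]
H [3,1]
F [4,1]
H [4,1]
H [4,1]
F [4,2]
F [1,2]
H [1,2]
H [1,2]
F [1,4]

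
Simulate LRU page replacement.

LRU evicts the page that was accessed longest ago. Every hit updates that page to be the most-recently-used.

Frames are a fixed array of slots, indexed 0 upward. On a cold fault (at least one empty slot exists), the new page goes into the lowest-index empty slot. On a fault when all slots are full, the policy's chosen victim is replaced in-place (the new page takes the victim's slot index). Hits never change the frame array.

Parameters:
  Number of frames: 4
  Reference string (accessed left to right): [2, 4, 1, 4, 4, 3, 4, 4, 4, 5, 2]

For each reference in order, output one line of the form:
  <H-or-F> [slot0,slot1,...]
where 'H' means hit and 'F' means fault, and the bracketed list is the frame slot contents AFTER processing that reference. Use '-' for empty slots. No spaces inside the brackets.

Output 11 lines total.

F [2,-,-,-]
F [2,4,-,-]
F [2,4,1,-]
H [2,4,1,-]
H [2,4,1,-]
F [2,4,1,3]
H [2,4,1,3]
H [2,4,1,3]
H [2,4,1,3]
F [5,4,1,3]
F [5,4,2,3]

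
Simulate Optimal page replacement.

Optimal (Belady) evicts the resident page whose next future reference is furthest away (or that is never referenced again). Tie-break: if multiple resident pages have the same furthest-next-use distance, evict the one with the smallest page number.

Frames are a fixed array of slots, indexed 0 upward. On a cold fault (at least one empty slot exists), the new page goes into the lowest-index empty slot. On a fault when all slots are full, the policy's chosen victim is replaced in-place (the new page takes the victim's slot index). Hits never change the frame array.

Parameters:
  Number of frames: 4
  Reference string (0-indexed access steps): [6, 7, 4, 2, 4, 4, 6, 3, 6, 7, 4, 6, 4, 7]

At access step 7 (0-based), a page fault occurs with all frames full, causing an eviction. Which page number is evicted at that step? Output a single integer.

Answer: 2

Derivation:
Step 0: ref 6 -> FAULT, frames=[6,-,-,-]
Step 1: ref 7 -> FAULT, frames=[6,7,-,-]
Step 2: ref 4 -> FAULT, frames=[6,7,4,-]
Step 3: ref 2 -> FAULT, frames=[6,7,4,2]
Step 4: ref 4 -> HIT, frames=[6,7,4,2]
Step 5: ref 4 -> HIT, frames=[6,7,4,2]
Step 6: ref 6 -> HIT, frames=[6,7,4,2]
Step 7: ref 3 -> FAULT, evict 2, frames=[6,7,4,3]
At step 7: evicted page 2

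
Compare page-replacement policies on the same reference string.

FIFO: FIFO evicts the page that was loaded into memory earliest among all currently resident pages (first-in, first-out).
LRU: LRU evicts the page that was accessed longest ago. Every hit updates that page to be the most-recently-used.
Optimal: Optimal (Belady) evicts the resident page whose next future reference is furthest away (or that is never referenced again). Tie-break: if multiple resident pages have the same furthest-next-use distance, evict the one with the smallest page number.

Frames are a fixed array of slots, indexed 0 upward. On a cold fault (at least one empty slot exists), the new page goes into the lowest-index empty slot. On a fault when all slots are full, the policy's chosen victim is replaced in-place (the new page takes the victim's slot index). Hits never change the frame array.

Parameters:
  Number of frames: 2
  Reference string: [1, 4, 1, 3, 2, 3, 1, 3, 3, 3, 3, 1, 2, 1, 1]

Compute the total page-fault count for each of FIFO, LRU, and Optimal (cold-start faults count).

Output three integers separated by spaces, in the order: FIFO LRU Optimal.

Answer: 8 6 6

Derivation:
--- FIFO ---
  step 0: ref 1 -> FAULT, frames=[1,-] (faults so far: 1)
  step 1: ref 4 -> FAULT, frames=[1,4] (faults so far: 2)
  step 2: ref 1 -> HIT, frames=[1,4] (faults so far: 2)
  step 3: ref 3 -> FAULT, evict 1, frames=[3,4] (faults so far: 3)
  step 4: ref 2 -> FAULT, evict 4, frames=[3,2] (faults so far: 4)
  step 5: ref 3 -> HIT, frames=[3,2] (faults so far: 4)
  step 6: ref 1 -> FAULT, evict 3, frames=[1,2] (faults so far: 5)
  step 7: ref 3 -> FAULT, evict 2, frames=[1,3] (faults so far: 6)
  step 8: ref 3 -> HIT, frames=[1,3] (faults so far: 6)
  step 9: ref 3 -> HIT, frames=[1,3] (faults so far: 6)
  step 10: ref 3 -> HIT, frames=[1,3] (faults so far: 6)
  step 11: ref 1 -> HIT, frames=[1,3] (faults so far: 6)
  step 12: ref 2 -> FAULT, evict 1, frames=[2,3] (faults so far: 7)
  step 13: ref 1 -> FAULT, evict 3, frames=[2,1] (faults so far: 8)
  step 14: ref 1 -> HIT, frames=[2,1] (faults so far: 8)
  FIFO total faults: 8
--- LRU ---
  step 0: ref 1 -> FAULT, frames=[1,-] (faults so far: 1)
  step 1: ref 4 -> FAULT, frames=[1,4] (faults so far: 2)
  step 2: ref 1 -> HIT, frames=[1,4] (faults so far: 2)
  step 3: ref 3 -> FAULT, evict 4, frames=[1,3] (faults so far: 3)
  step 4: ref 2 -> FAULT, evict 1, frames=[2,3] (faults so far: 4)
  step 5: ref 3 -> HIT, frames=[2,3] (faults so far: 4)
  step 6: ref 1 -> FAULT, evict 2, frames=[1,3] (faults so far: 5)
  step 7: ref 3 -> HIT, frames=[1,3] (faults so far: 5)
  step 8: ref 3 -> HIT, frames=[1,3] (faults so far: 5)
  step 9: ref 3 -> HIT, frames=[1,3] (faults so far: 5)
  step 10: ref 3 -> HIT, frames=[1,3] (faults so far: 5)
  step 11: ref 1 -> HIT, frames=[1,3] (faults so far: 5)
  step 12: ref 2 -> FAULT, evict 3, frames=[1,2] (faults so far: 6)
  step 13: ref 1 -> HIT, frames=[1,2] (faults so far: 6)
  step 14: ref 1 -> HIT, frames=[1,2] (faults so far: 6)
  LRU total faults: 6
--- Optimal ---
  step 0: ref 1 -> FAULT, frames=[1,-] (faults so far: 1)
  step 1: ref 4 -> FAULT, frames=[1,4] (faults so far: 2)
  step 2: ref 1 -> HIT, frames=[1,4] (faults so far: 2)
  step 3: ref 3 -> FAULT, evict 4, frames=[1,3] (faults so far: 3)
  step 4: ref 2 -> FAULT, evict 1, frames=[2,3] (faults so far: 4)
  step 5: ref 3 -> HIT, frames=[2,3] (faults so far: 4)
  step 6: ref 1 -> FAULT, evict 2, frames=[1,3] (faults so far: 5)
  step 7: ref 3 -> HIT, frames=[1,3] (faults so far: 5)
  step 8: ref 3 -> HIT, frames=[1,3] (faults so far: 5)
  step 9: ref 3 -> HIT, frames=[1,3] (faults so far: 5)
  step 10: ref 3 -> HIT, frames=[1,3] (faults so far: 5)
  step 11: ref 1 -> HIT, frames=[1,3] (faults so far: 5)
  step 12: ref 2 -> FAULT, evict 3, frames=[1,2] (faults so far: 6)
  step 13: ref 1 -> HIT, frames=[1,2] (faults so far: 6)
  step 14: ref 1 -> HIT, frames=[1,2] (faults so far: 6)
  Optimal total faults: 6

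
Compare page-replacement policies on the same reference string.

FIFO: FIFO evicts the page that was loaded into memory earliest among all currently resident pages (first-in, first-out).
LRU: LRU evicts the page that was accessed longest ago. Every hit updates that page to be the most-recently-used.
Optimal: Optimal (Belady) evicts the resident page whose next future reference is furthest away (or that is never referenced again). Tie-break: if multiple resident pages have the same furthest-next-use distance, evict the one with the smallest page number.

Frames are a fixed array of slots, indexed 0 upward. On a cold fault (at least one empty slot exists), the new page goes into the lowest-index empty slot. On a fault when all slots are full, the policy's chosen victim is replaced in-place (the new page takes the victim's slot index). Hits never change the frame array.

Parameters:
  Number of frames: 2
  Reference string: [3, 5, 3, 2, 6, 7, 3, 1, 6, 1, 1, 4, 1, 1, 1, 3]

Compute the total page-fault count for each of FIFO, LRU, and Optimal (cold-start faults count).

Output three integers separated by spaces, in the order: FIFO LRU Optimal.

Answer: 11 10 9

Derivation:
--- FIFO ---
  step 0: ref 3 -> FAULT, frames=[3,-] (faults so far: 1)
  step 1: ref 5 -> FAULT, frames=[3,5] (faults so far: 2)
  step 2: ref 3 -> HIT, frames=[3,5] (faults so far: 2)
  step 3: ref 2 -> FAULT, evict 3, frames=[2,5] (faults so far: 3)
  step 4: ref 6 -> FAULT, evict 5, frames=[2,6] (faults so far: 4)
  step 5: ref 7 -> FAULT, evict 2, frames=[7,6] (faults so far: 5)
  step 6: ref 3 -> FAULT, evict 6, frames=[7,3] (faults so far: 6)
  step 7: ref 1 -> FAULT, evict 7, frames=[1,3] (faults so far: 7)
  step 8: ref 6 -> FAULT, evict 3, frames=[1,6] (faults so far: 8)
  step 9: ref 1 -> HIT, frames=[1,6] (faults so far: 8)
  step 10: ref 1 -> HIT, frames=[1,6] (faults so far: 8)
  step 11: ref 4 -> FAULT, evict 1, frames=[4,6] (faults so far: 9)
  step 12: ref 1 -> FAULT, evict 6, frames=[4,1] (faults so far: 10)
  step 13: ref 1 -> HIT, frames=[4,1] (faults so far: 10)
  step 14: ref 1 -> HIT, frames=[4,1] (faults so far: 10)
  step 15: ref 3 -> FAULT, evict 4, frames=[3,1] (faults so far: 11)
  FIFO total faults: 11
--- LRU ---
  step 0: ref 3 -> FAULT, frames=[3,-] (faults so far: 1)
  step 1: ref 5 -> FAULT, frames=[3,5] (faults so far: 2)
  step 2: ref 3 -> HIT, frames=[3,5] (faults so far: 2)
  step 3: ref 2 -> FAULT, evict 5, frames=[3,2] (faults so far: 3)
  step 4: ref 6 -> FAULT, evict 3, frames=[6,2] (faults so far: 4)
  step 5: ref 7 -> FAULT, evict 2, frames=[6,7] (faults so far: 5)
  step 6: ref 3 -> FAULT, evict 6, frames=[3,7] (faults so far: 6)
  step 7: ref 1 -> FAULT, evict 7, frames=[3,1] (faults so far: 7)
  step 8: ref 6 -> FAULT, evict 3, frames=[6,1] (faults so far: 8)
  step 9: ref 1 -> HIT, frames=[6,1] (faults so far: 8)
  step 10: ref 1 -> HIT, frames=[6,1] (faults so far: 8)
  step 11: ref 4 -> FAULT, evict 6, frames=[4,1] (faults so far: 9)
  step 12: ref 1 -> HIT, frames=[4,1] (faults so far: 9)
  step 13: ref 1 -> HIT, frames=[4,1] (faults so far: 9)
  step 14: ref 1 -> HIT, frames=[4,1] (faults so far: 9)
  step 15: ref 3 -> FAULT, evict 4, frames=[3,1] (faults so far: 10)
  LRU total faults: 10
--- Optimal ---
  step 0: ref 3 -> FAULT, frames=[3,-] (faults so far: 1)
  step 1: ref 5 -> FAULT, frames=[3,5] (faults so far: 2)
  step 2: ref 3 -> HIT, frames=[3,5] (faults so far: 2)
  step 3: ref 2 -> FAULT, evict 5, frames=[3,2] (faults so far: 3)
  step 4: ref 6 -> FAULT, evict 2, frames=[3,6] (faults so far: 4)
  step 5: ref 7 -> FAULT, evict 6, frames=[3,7] (faults so far: 5)
  step 6: ref 3 -> HIT, frames=[3,7] (faults so far: 5)
  step 7: ref 1 -> FAULT, evict 7, frames=[3,1] (faults so far: 6)
  step 8: ref 6 -> FAULT, evict 3, frames=[6,1] (faults so far: 7)
  step 9: ref 1 -> HIT, frames=[6,1] (faults so far: 7)
  step 10: ref 1 -> HIT, frames=[6,1] (faults so far: 7)
  step 11: ref 4 -> FAULT, evict 6, frames=[4,1] (faults so far: 8)
  step 12: ref 1 -> HIT, frames=[4,1] (faults so far: 8)
  step 13: ref 1 -> HIT, frames=[4,1] (faults so far: 8)
  step 14: ref 1 -> HIT, frames=[4,1] (faults so far: 8)
  step 15: ref 3 -> FAULT, evict 1, frames=[4,3] (faults so far: 9)
  Optimal total faults: 9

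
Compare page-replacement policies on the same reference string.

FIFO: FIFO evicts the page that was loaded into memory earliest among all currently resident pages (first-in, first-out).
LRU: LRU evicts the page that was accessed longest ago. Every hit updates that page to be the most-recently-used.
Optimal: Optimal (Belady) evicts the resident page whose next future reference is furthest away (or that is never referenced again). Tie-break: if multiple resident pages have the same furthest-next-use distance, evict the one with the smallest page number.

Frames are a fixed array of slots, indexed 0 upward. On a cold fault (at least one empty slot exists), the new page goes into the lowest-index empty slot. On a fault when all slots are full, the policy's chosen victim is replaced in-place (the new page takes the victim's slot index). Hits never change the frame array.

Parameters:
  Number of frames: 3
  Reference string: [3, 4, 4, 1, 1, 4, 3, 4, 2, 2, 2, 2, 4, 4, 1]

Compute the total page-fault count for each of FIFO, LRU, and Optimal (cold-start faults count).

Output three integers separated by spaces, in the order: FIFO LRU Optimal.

Answer: 4 5 4

Derivation:
--- FIFO ---
  step 0: ref 3 -> FAULT, frames=[3,-,-] (faults so far: 1)
  step 1: ref 4 -> FAULT, frames=[3,4,-] (faults so far: 2)
  step 2: ref 4 -> HIT, frames=[3,4,-] (faults so far: 2)
  step 3: ref 1 -> FAULT, frames=[3,4,1] (faults so far: 3)
  step 4: ref 1 -> HIT, frames=[3,4,1] (faults so far: 3)
  step 5: ref 4 -> HIT, frames=[3,4,1] (faults so far: 3)
  step 6: ref 3 -> HIT, frames=[3,4,1] (faults so far: 3)
  step 7: ref 4 -> HIT, frames=[3,4,1] (faults so far: 3)
  step 8: ref 2 -> FAULT, evict 3, frames=[2,4,1] (faults so far: 4)
  step 9: ref 2 -> HIT, frames=[2,4,1] (faults so far: 4)
  step 10: ref 2 -> HIT, frames=[2,4,1] (faults so far: 4)
  step 11: ref 2 -> HIT, frames=[2,4,1] (faults so far: 4)
  step 12: ref 4 -> HIT, frames=[2,4,1] (faults so far: 4)
  step 13: ref 4 -> HIT, frames=[2,4,1] (faults so far: 4)
  step 14: ref 1 -> HIT, frames=[2,4,1] (faults so far: 4)
  FIFO total faults: 4
--- LRU ---
  step 0: ref 3 -> FAULT, frames=[3,-,-] (faults so far: 1)
  step 1: ref 4 -> FAULT, frames=[3,4,-] (faults so far: 2)
  step 2: ref 4 -> HIT, frames=[3,4,-] (faults so far: 2)
  step 3: ref 1 -> FAULT, frames=[3,4,1] (faults so far: 3)
  step 4: ref 1 -> HIT, frames=[3,4,1] (faults so far: 3)
  step 5: ref 4 -> HIT, frames=[3,4,1] (faults so far: 3)
  step 6: ref 3 -> HIT, frames=[3,4,1] (faults so far: 3)
  step 7: ref 4 -> HIT, frames=[3,4,1] (faults so far: 3)
  step 8: ref 2 -> FAULT, evict 1, frames=[3,4,2] (faults so far: 4)
  step 9: ref 2 -> HIT, frames=[3,4,2] (faults so far: 4)
  step 10: ref 2 -> HIT, frames=[3,4,2] (faults so far: 4)
  step 11: ref 2 -> HIT, frames=[3,4,2] (faults so far: 4)
  step 12: ref 4 -> HIT, frames=[3,4,2] (faults so far: 4)
  step 13: ref 4 -> HIT, frames=[3,4,2] (faults so far: 4)
  step 14: ref 1 -> FAULT, evict 3, frames=[1,4,2] (faults so far: 5)
  LRU total faults: 5
--- Optimal ---
  step 0: ref 3 -> FAULT, frames=[3,-,-] (faults so far: 1)
  step 1: ref 4 -> FAULT, frames=[3,4,-] (faults so far: 2)
  step 2: ref 4 -> HIT, frames=[3,4,-] (faults so far: 2)
  step 3: ref 1 -> FAULT, frames=[3,4,1] (faults so far: 3)
  step 4: ref 1 -> HIT, frames=[3,4,1] (faults so far: 3)
  step 5: ref 4 -> HIT, frames=[3,4,1] (faults so far: 3)
  step 6: ref 3 -> HIT, frames=[3,4,1] (faults so far: 3)
  step 7: ref 4 -> HIT, frames=[3,4,1] (faults so far: 3)
  step 8: ref 2 -> FAULT, evict 3, frames=[2,4,1] (faults so far: 4)
  step 9: ref 2 -> HIT, frames=[2,4,1] (faults so far: 4)
  step 10: ref 2 -> HIT, frames=[2,4,1] (faults so far: 4)
  step 11: ref 2 -> HIT, frames=[2,4,1] (faults so far: 4)
  step 12: ref 4 -> HIT, frames=[2,4,1] (faults so far: 4)
  step 13: ref 4 -> HIT, frames=[2,4,1] (faults so far: 4)
  step 14: ref 1 -> HIT, frames=[2,4,1] (faults so far: 4)
  Optimal total faults: 4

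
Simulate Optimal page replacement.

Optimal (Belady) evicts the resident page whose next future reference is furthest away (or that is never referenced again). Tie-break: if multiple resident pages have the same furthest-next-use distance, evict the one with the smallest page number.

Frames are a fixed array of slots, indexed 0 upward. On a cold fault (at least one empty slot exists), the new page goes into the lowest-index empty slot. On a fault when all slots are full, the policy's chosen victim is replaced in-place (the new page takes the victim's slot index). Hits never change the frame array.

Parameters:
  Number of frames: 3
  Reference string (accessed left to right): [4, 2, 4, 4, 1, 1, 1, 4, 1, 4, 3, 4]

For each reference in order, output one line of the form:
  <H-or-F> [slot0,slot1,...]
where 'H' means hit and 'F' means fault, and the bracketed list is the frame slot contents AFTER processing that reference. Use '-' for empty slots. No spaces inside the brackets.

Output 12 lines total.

F [4,-,-]
F [4,2,-]
H [4,2,-]
H [4,2,-]
F [4,2,1]
H [4,2,1]
H [4,2,1]
H [4,2,1]
H [4,2,1]
H [4,2,1]
F [4,2,3]
H [4,2,3]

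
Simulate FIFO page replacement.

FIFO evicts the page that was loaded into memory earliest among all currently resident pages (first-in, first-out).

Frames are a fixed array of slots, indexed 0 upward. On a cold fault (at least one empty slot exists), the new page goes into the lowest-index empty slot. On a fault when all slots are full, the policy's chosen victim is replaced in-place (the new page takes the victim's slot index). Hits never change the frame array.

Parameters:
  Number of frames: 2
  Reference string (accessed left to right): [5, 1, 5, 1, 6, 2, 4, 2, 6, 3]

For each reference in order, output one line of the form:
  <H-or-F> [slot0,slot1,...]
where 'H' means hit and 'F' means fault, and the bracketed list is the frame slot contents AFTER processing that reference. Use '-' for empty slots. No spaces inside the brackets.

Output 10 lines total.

F [5,-]
F [5,1]
H [5,1]
H [5,1]
F [6,1]
F [6,2]
F [4,2]
H [4,2]
F [4,6]
F [3,6]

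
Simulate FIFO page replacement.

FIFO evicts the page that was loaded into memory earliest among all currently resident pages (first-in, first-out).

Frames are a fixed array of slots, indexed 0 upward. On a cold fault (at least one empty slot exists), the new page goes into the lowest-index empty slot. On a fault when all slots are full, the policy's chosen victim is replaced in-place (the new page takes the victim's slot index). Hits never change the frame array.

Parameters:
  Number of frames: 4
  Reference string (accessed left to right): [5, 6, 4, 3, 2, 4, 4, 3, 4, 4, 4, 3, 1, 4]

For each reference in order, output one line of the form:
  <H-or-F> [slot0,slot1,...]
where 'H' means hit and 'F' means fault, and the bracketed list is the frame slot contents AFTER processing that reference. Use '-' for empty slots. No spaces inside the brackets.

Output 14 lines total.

F [5,-,-,-]
F [5,6,-,-]
F [5,6,4,-]
F [5,6,4,3]
F [2,6,4,3]
H [2,6,4,3]
H [2,6,4,3]
H [2,6,4,3]
H [2,6,4,3]
H [2,6,4,3]
H [2,6,4,3]
H [2,6,4,3]
F [2,1,4,3]
H [2,1,4,3]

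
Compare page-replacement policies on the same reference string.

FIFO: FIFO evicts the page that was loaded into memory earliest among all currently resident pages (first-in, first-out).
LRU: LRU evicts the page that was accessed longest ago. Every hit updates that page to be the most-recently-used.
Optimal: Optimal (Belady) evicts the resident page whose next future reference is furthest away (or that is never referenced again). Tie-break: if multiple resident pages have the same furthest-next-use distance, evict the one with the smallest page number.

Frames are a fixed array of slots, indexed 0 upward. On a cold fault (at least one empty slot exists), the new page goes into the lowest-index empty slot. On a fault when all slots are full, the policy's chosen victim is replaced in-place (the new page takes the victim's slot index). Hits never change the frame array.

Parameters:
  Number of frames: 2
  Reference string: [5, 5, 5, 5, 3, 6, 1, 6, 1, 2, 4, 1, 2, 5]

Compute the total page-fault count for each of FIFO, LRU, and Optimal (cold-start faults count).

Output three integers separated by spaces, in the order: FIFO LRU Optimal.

--- FIFO ---
  step 0: ref 5 -> FAULT, frames=[5,-] (faults so far: 1)
  step 1: ref 5 -> HIT, frames=[5,-] (faults so far: 1)
  step 2: ref 5 -> HIT, frames=[5,-] (faults so far: 1)
  step 3: ref 5 -> HIT, frames=[5,-] (faults so far: 1)
  step 4: ref 3 -> FAULT, frames=[5,3] (faults so far: 2)
  step 5: ref 6 -> FAULT, evict 5, frames=[6,3] (faults so far: 3)
  step 6: ref 1 -> FAULT, evict 3, frames=[6,1] (faults so far: 4)
  step 7: ref 6 -> HIT, frames=[6,1] (faults so far: 4)
  step 8: ref 1 -> HIT, frames=[6,1] (faults so far: 4)
  step 9: ref 2 -> FAULT, evict 6, frames=[2,1] (faults so far: 5)
  step 10: ref 4 -> FAULT, evict 1, frames=[2,4] (faults so far: 6)
  step 11: ref 1 -> FAULT, evict 2, frames=[1,4] (faults so far: 7)
  step 12: ref 2 -> FAULT, evict 4, frames=[1,2] (faults so far: 8)
  step 13: ref 5 -> FAULT, evict 1, frames=[5,2] (faults so far: 9)
  FIFO total faults: 9
--- LRU ---
  step 0: ref 5 -> FAULT, frames=[5,-] (faults so far: 1)
  step 1: ref 5 -> HIT, frames=[5,-] (faults so far: 1)
  step 2: ref 5 -> HIT, frames=[5,-] (faults so far: 1)
  step 3: ref 5 -> HIT, frames=[5,-] (faults so far: 1)
  step 4: ref 3 -> FAULT, frames=[5,3] (faults so far: 2)
  step 5: ref 6 -> FAULT, evict 5, frames=[6,3] (faults so far: 3)
  step 6: ref 1 -> FAULT, evict 3, frames=[6,1] (faults so far: 4)
  step 7: ref 6 -> HIT, frames=[6,1] (faults so far: 4)
  step 8: ref 1 -> HIT, frames=[6,1] (faults so far: 4)
  step 9: ref 2 -> FAULT, evict 6, frames=[2,1] (faults so far: 5)
  step 10: ref 4 -> FAULT, evict 1, frames=[2,4] (faults so far: 6)
  step 11: ref 1 -> FAULT, evict 2, frames=[1,4] (faults so far: 7)
  step 12: ref 2 -> FAULT, evict 4, frames=[1,2] (faults so far: 8)
  step 13: ref 5 -> FAULT, evict 1, frames=[5,2] (faults so far: 9)
  LRU total faults: 9
--- Optimal ---
  step 0: ref 5 -> FAULT, frames=[5,-] (faults so far: 1)
  step 1: ref 5 -> HIT, frames=[5,-] (faults so far: 1)
  step 2: ref 5 -> HIT, frames=[5,-] (faults so far: 1)
  step 3: ref 5 -> HIT, frames=[5,-] (faults so far: 1)
  step 4: ref 3 -> FAULT, frames=[5,3] (faults so far: 2)
  step 5: ref 6 -> FAULT, evict 3, frames=[5,6] (faults so far: 3)
  step 6: ref 1 -> FAULT, evict 5, frames=[1,6] (faults so far: 4)
  step 7: ref 6 -> HIT, frames=[1,6] (faults so far: 4)
  step 8: ref 1 -> HIT, frames=[1,6] (faults so far: 4)
  step 9: ref 2 -> FAULT, evict 6, frames=[1,2] (faults so far: 5)
  step 10: ref 4 -> FAULT, evict 2, frames=[1,4] (faults so far: 6)
  step 11: ref 1 -> HIT, frames=[1,4] (faults so far: 6)
  step 12: ref 2 -> FAULT, evict 1, frames=[2,4] (faults so far: 7)
  step 13: ref 5 -> FAULT, evict 2, frames=[5,4] (faults so far: 8)
  Optimal total faults: 8

Answer: 9 9 8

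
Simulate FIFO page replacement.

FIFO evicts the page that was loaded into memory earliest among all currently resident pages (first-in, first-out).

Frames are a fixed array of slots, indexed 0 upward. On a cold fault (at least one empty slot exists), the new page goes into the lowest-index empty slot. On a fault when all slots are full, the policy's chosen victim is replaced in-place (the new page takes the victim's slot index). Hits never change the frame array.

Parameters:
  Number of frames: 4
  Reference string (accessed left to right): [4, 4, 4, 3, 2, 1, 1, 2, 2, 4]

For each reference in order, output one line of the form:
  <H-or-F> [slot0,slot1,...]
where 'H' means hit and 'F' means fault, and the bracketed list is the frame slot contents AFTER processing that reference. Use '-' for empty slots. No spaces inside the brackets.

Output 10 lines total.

F [4,-,-,-]
H [4,-,-,-]
H [4,-,-,-]
F [4,3,-,-]
F [4,3,2,-]
F [4,3,2,1]
H [4,3,2,1]
H [4,3,2,1]
H [4,3,2,1]
H [4,3,2,1]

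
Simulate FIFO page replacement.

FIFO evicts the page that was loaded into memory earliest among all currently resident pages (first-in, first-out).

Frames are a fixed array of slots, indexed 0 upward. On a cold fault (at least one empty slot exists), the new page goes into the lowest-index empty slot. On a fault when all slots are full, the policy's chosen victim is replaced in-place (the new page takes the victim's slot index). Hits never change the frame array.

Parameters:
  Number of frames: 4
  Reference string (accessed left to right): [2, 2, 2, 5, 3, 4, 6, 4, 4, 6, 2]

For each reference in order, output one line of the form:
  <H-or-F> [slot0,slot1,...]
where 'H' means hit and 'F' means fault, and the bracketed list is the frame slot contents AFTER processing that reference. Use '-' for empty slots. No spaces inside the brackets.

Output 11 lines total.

F [2,-,-,-]
H [2,-,-,-]
H [2,-,-,-]
F [2,5,-,-]
F [2,5,3,-]
F [2,5,3,4]
F [6,5,3,4]
H [6,5,3,4]
H [6,5,3,4]
H [6,5,3,4]
F [6,2,3,4]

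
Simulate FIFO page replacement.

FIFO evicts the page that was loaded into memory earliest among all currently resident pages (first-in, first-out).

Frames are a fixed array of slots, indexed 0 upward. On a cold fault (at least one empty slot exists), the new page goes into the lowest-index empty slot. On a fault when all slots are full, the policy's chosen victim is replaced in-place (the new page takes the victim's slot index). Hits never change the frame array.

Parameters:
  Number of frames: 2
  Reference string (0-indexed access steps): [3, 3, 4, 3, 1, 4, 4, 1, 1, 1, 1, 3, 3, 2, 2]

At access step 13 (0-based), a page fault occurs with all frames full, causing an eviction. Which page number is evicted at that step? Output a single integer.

Answer: 1

Derivation:
Step 0: ref 3 -> FAULT, frames=[3,-]
Step 1: ref 3 -> HIT, frames=[3,-]
Step 2: ref 4 -> FAULT, frames=[3,4]
Step 3: ref 3 -> HIT, frames=[3,4]
Step 4: ref 1 -> FAULT, evict 3, frames=[1,4]
Step 5: ref 4 -> HIT, frames=[1,4]
Step 6: ref 4 -> HIT, frames=[1,4]
Step 7: ref 1 -> HIT, frames=[1,4]
Step 8: ref 1 -> HIT, frames=[1,4]
Step 9: ref 1 -> HIT, frames=[1,4]
Step 10: ref 1 -> HIT, frames=[1,4]
Step 11: ref 3 -> FAULT, evict 4, frames=[1,3]
Step 12: ref 3 -> HIT, frames=[1,3]
Step 13: ref 2 -> FAULT, evict 1, frames=[2,3]
At step 13: evicted page 1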